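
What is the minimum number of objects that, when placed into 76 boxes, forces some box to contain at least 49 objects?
n = (49 − 1)·76 + 1 = 3649

By the generalised pigeonhole principle, to guarantee some box contains ≥ r objects we need more than (r − 1) · k objects total. Threshold: n = (r − 1) · k + 1. With r = 49 and k = 76: n = 48 · 76 + 1 = 3648 + 1 = 3649. For n = 3648 = 48 · 76, we can put exactly 48 objects in every box, avoiding 49 in any single one — so 3649 is tight.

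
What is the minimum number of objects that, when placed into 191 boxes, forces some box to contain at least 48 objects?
n = (48 − 1)·191 + 1 = 8978

By the generalised pigeonhole principle, to guarantee some box contains ≥ r objects we need more than (r − 1) · k objects total. Threshold: n = (r − 1) · k + 1. With r = 48 and k = 191: n = 47 · 191 + 1 = 8977 + 1 = 8978. For n = 8977 = 47 · 191, we can put exactly 47 objects in every box, avoiding 48 in any single one — so 8978 is tight.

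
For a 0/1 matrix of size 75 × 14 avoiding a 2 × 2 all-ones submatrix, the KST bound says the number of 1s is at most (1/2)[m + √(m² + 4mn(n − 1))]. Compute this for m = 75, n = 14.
z(75, 14; 2, 2) ≤ (1/2)[75 + √(75² + 4·75·14·13)] = (1/2)[75 + √60225] = 160.2039

Kővári–Sós–Turán: let r_1, ..., r_75 be the row sums and z = Σ r_i the total number of 1s. Each pair of columns can share at most one row with both entries 1 (else a 2×2 all-ones block appears), so Σ_i C(r_i, 2) ≤ C(14, 2) = 91. By convexity Σ_i C(r_i, 2) ≥ 75·C(z/75, 2) = z(z − 75)/(2·75), giving z² − 75z − 75·14·13 ≤ 0 and hence z ≤ (1/2)[75 + √(5625 + 4·13650)] = (1/2)[75 + √60225] ≈ (1/2)(75 + 245.4078) = 160.2039.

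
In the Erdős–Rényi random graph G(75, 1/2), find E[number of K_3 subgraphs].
E[# K_3] = C(75, 3) · (1/2)^C(3, 2) = 67525 / 2^3 = 8440.625

For each 3-subset S of vertices (there are C(75, 3) = 67525 such S), let X_S = 1 if S induces a K_3 (all C(3, 2) = 3 edges present). Then P(X_S = 1) = (1/2)^3 = 1/8. By linearity of expectation, E[# K_3] = C(75, 3) · (1/2)^3 = 67525 / 8 = 8440.625.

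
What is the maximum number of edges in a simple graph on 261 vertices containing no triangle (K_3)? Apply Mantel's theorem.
ex(261, K_3) = ⌊261^2/4⌋ = 17030

Mantel (1907): a triangle-free graph on n vertices has at most ⌊n^2/4⌋ edges, with equality for the complete bipartite graph K_{⌊n/2⌋, ⌈n/2⌉}. For n = 261: ⌊261^2/4⌋ = ⌊68121/4⌋ = 17030. The extremal graph is K_{130, 131}, which has 130·131 = 17030 edges.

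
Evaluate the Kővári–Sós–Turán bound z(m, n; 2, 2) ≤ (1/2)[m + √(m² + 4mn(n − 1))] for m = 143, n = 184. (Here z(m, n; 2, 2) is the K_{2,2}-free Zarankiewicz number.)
z(143, 184; 2, 2) ≤ (1/2)[143 + √(143² + 4·143·184·183)] = (1/2)[143 + √19280833] = 2266.9973

Kővári–Sós–Turán: let r_1, ..., r_143 be the row sums and z = Σ r_i the total number of 1s. Each pair of columns can share at most one row with both entries 1 (else a 2×2 all-ones block appears), so Σ_i C(r_i, 2) ≤ C(184, 2) = 16836. By convexity Σ_i C(r_i, 2) ≥ 143·C(z/143, 2) = z(z − 143)/(2·143), giving z² − 143z − 143·184·183 ≤ 0 and hence z ≤ (1/2)[143 + √(20449 + 4·4815096)] = (1/2)[143 + √19280833] ≈ (1/2)(143 + 4390.9945) = 2266.9973.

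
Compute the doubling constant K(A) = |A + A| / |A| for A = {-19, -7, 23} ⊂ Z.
K = |A + A| / |A| = 6/3 = 2

Enumerate A + A = {a + b : a, b ∈ A}. With |A| = 3, there are |A|^2 = 9 ordered sum pairs; collecting distinct values, A + A = {-38, -26, -14, 4, 16, 46}, so |A + A| = 6. Thus K = 6/3 = 2. For comparison, the minimum possible |A + A| over all 3-element sets is 2·3 − 1 = 5 (so min K = 5/3), attained only by arithmetic progressions.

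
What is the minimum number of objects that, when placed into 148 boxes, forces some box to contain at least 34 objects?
n = (34 − 1)·148 + 1 = 4885

By the generalised pigeonhole principle, to guarantee some box contains ≥ r objects we need more than (r − 1) · k objects total. Threshold: n = (r − 1) · k + 1. With r = 34 and k = 148: n = 33 · 148 + 1 = 4884 + 1 = 4885. For n = 4884 = 33 · 148, we can put exactly 33 objects in every box, avoiding 34 in any single one — so 4885 is tight.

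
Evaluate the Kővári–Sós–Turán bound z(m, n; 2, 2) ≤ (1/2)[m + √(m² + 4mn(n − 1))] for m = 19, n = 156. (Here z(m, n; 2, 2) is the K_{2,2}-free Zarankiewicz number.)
z(19, 156; 2, 2) ≤ (1/2)[19 + √(19² + 4·19·156·155)] = (1/2)[19 + √1838041] = 687.3719

Kővári–Sós–Turán: let r_1, ..., r_19 be the row sums and z = Σ r_i the total number of 1s. Each pair of columns can share at most one row with both entries 1 (else a 2×2 all-ones block appears), so Σ_i C(r_i, 2) ≤ C(156, 2) = 12090. By convexity Σ_i C(r_i, 2) ≥ 19·C(z/19, 2) = z(z − 19)/(2·19), giving z² − 19z − 19·156·155 ≤ 0 and hence z ≤ (1/2)[19 + √(361 + 4·459420)] = (1/2)[19 + √1838041] ≈ (1/2)(19 + 1355.7437) = 687.3719.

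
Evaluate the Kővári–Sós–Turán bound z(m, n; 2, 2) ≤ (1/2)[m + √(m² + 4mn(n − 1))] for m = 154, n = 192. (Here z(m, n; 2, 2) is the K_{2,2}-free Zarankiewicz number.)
z(154, 192; 2, 2) ≤ (1/2)[154 + √(154² + 4·154·192·191)] = (1/2)[154 + √22613668] = 2454.6915

Kővári–Sós–Turán: let r_1, ..., r_154 be the row sums and z = Σ r_i the total number of 1s. Each pair of columns can share at most one row with both entries 1 (else a 2×2 all-ones block appears), so Σ_i C(r_i, 2) ≤ C(192, 2) = 18336. By convexity Σ_i C(r_i, 2) ≥ 154·C(z/154, 2) = z(z − 154)/(2·154), giving z² − 154z − 154·192·191 ≤ 0 and hence z ≤ (1/2)[154 + √(23716 + 4·5647488)] = (1/2)[154 + √22613668] ≈ (1/2)(154 + 4755.3831) = 2454.6915.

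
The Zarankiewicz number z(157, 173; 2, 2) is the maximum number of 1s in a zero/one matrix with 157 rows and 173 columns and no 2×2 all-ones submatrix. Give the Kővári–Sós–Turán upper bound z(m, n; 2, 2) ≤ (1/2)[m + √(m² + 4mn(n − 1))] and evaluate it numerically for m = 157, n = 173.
z(157, 173; 2, 2) ≤ (1/2)[157 + √(157² + 4·157·173·172)] = (1/2)[157 + √18711417] = 2241.3348

Kővári–Sós–Turán: let r_1, ..., r_157 be the row sums and z = Σ r_i the total number of 1s. Each pair of columns can share at most one row with both entries 1 (else a 2×2 all-ones block appears), so Σ_i C(r_i, 2) ≤ C(173, 2) = 14878. By convexity Σ_i C(r_i, 2) ≥ 157·C(z/157, 2) = z(z − 157)/(2·157), giving z² − 157z − 157·173·172 ≤ 0 and hence z ≤ (1/2)[157 + √(24649 + 4·4671692)] = (1/2)[157 + √18711417] ≈ (1/2)(157 + 4325.6695) = 2241.3348.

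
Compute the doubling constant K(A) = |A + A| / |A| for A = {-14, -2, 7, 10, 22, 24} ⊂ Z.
K = |A + A| / |A| = 18/6 = 3

Enumerate A + A = {a + b : a, b ∈ A}. With |A| = 6, there are |A|^2 = 36 ordered sum pairs; collecting distinct values, A + A = {-28, -16, -7, -4, 5, 8, 10, 14, 17, 20, 22, 29, 31, 32, 34, 44, 46, 48}, so |A + A| = 18. Thus K = 18/6 = 3. For comparison, the minimum possible |A + A| over all 6-element sets is 2·6 − 1 = 11 (so min K = 11/6), attained only by arithmetic progressions.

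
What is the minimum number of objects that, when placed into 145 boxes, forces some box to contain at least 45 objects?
n = (45 − 1)·145 + 1 = 6381

By the generalised pigeonhole principle, to guarantee some box contains ≥ r objects we need more than (r − 1) · k objects total. Threshold: n = (r − 1) · k + 1. With r = 45 and k = 145: n = 44 · 145 + 1 = 6380 + 1 = 6381. For n = 6380 = 44 · 145, we can put exactly 44 objects in every box, avoiding 45 in any single one — so 6381 is tight.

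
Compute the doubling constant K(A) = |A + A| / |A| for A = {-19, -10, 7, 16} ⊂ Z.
K = |A + A| / |A| = 9/4

Enumerate A + A = {a + b : a, b ∈ A}. With |A| = 4, there are |A|^2 = 16 ordered sum pairs; collecting distinct values, A + A = {-38, -29, -20, -12, -3, 6, 14, 23, 32}, so |A + A| = 9. Thus K = 9/4. For comparison, the minimum possible |A + A| over all 4-element sets is 2·4 − 1 = 7 (so min K = 7/4), attained only by arithmetic progressions.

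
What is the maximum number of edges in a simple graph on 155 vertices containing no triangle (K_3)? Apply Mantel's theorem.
ex(155, K_3) = ⌊155^2/4⌋ = 6006

Mantel (1907): a triangle-free graph on n vertices has at most ⌊n^2/4⌋ edges, with equality for the complete bipartite graph K_{⌊n/2⌋, ⌈n/2⌉}. For n = 155: ⌊155^2/4⌋ = ⌊24025/4⌋ = 6006. The extremal graph is K_{77, 78}, which has 77·78 = 6006 edges.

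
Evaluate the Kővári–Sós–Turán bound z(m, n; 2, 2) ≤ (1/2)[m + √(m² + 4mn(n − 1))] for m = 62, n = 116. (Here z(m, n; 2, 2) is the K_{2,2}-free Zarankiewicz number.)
z(62, 116; 2, 2) ≤ (1/2)[62 + √(62² + 4·62·116·115)] = (1/2)[62 + √3312164] = 940.9676

Kővári–Sós–Turán: let r_1, ..., r_62 be the row sums and z = Σ r_i the total number of 1s. Each pair of columns can share at most one row with both entries 1 (else a 2×2 all-ones block appears), so Σ_i C(r_i, 2) ≤ C(116, 2) = 6670. By convexity Σ_i C(r_i, 2) ≥ 62·C(z/62, 2) = z(z − 62)/(2·62), giving z² − 62z − 62·116·115 ≤ 0 and hence z ≤ (1/2)[62 + √(3844 + 4·827080)] = (1/2)[62 + √3312164] ≈ (1/2)(62 + 1819.9352) = 940.9676.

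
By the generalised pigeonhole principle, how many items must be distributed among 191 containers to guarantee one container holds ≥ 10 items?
n = (10 − 1)·191 + 1 = 1720

By the generalised pigeonhole principle, to guarantee some box contains ≥ r objects we need more than (r − 1) · k objects total. Threshold: n = (r − 1) · k + 1. With r = 10 and k = 191: n = 9 · 191 + 1 = 1719 + 1 = 1720. For n = 1719 = 9 · 191, we can put exactly 9 objects in every box, avoiding 10 in any single one — so 1720 is tight.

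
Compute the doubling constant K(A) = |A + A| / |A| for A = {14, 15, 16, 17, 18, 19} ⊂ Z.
K = |A + A| / |A| = 11/6

Enumerate A + A = {a + b : a, b ∈ A}. With |A| = 6, there are |A|^2 = 36 ordered sum pairs; collecting distinct values, A + A = {28, 29, 30, 31, 32, 33, 34, 35, 36, 37, 38}, so |A + A| = 11. Thus K = 11/6. Here |A + A| = 2|A| − 1 = 11, the minimum possible — so K = 11/6 is minimal, which holds iff A is an arithmetic progression.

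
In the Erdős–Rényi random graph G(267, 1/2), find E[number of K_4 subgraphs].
E[# K_4] = C(267, 4) · (1/2)^C(4, 2) = 207029130 / 2^6 = 103514565/32 = 3234830.15625

For each 4-subset S of vertices (there are C(267, 4) = 207029130 such S), let X_S = 1 if S induces a K_4 (all C(4, 2) = 6 edges present). Then P(X_S = 1) = (1/2)^6 = 1/64. By linearity of expectation, E[# K_4] = C(267, 4) · (1/2)^6 = 207029130 / 64 = 103514565/32 = 3234830.15625.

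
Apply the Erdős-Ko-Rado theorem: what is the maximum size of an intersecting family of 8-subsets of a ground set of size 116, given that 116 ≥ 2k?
max |F| = C(115, 7) = 43813786060

Erdős-Ko-Rado (1961): when n ≥ 2k, max |F| = C(n−1, k−1). The bound is attained by the star {A : i ∈ A} for any fixed i ∈ [n]. Here C(116−1, 8−1) = C(115, 7) = 43813786060.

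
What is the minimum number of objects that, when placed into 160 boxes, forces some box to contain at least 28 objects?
n = (28 − 1)·160 + 1 = 4321

By the generalised pigeonhole principle, to guarantee some box contains ≥ r objects we need more than (r − 1) · k objects total. Threshold: n = (r − 1) · k + 1. With r = 28 and k = 160: n = 27 · 160 + 1 = 4320 + 1 = 4321. For n = 4320 = 27 · 160, we can put exactly 27 objects in every box, avoiding 28 in any single one — so 4321 is tight.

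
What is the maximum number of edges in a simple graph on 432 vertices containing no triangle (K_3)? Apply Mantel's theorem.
ex(432, K_3) = ⌊432^2/4⌋ = 46656

Mantel (1907): a triangle-free graph on n vertices has at most ⌊n^2/4⌋ edges, with equality for the complete bipartite graph K_{⌊n/2⌋, ⌈n/2⌉}. For n = 432: ⌊432^2/4⌋ = ⌊186624/4⌋ = 46656. The extremal graph is K_{216, 216}, which has 216·216 = 46656 edges.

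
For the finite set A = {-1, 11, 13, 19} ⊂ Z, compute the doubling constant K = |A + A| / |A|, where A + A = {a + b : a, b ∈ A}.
K = |A + A| / |A| = 10/4 = 5/2

Enumerate A + A = {a + b : a, b ∈ A}. With |A| = 4, there are |A|^2 = 16 ordered sum pairs; collecting distinct values, A + A = {-2, 10, 12, 18, 22, 24, 26, 30, 32, 38}, so |A + A| = 10. Thus K = 10/4 = 5/2. For comparison, the minimum possible |A + A| over all 4-element sets is 2·4 − 1 = 7 (so min K = 7/4), attained only by arithmetic progressions.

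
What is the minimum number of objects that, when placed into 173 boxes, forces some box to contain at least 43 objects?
n = (43 − 1)·173 + 1 = 7267

By the generalised pigeonhole principle, to guarantee some box contains ≥ r objects we need more than (r − 1) · k objects total. Threshold: n = (r − 1) · k + 1. With r = 43 and k = 173: n = 42 · 173 + 1 = 7266 + 1 = 7267. For n = 7266 = 42 · 173, we can put exactly 42 objects in every box, avoiding 43 in any single one — so 7267 is tight.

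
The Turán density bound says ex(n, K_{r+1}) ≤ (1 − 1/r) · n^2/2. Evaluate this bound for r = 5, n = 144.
Turán density bound = (4/5) · 144^2/2 = 41472/5 ≈ 8294.4

Turán's theorem: ex(n, K_{r+1}) is achieved by the complete r-partite Turán graph T(n, r) with parts as balanced as possible, and is at most (1 − 1/r) · n^2/2. For r = 5, n = 144: the density bound is (4/5) · 20736/2 = 41472/5 ≈ 8294.4. The integer-valued extremum is e(T(144, 5)) = 8294, which is strictly less than the density bound 41472/5 since 5 ∤ 144 (the parts of T(144, 5) cannot all be equal).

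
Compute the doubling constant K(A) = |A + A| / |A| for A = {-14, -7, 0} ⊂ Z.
K = |A + A| / |A| = 5/3

Enumerate A + A = {a + b : a, b ∈ A}. With |A| = 3, there are |A|^2 = 9 ordered sum pairs; collecting distinct values, A + A = {-28, -21, -14, -7, 0}, so |A + A| = 5. Thus K = 5/3. Here |A + A| = 2|A| − 1 = 5, the minimum possible — so K = 5/3 is minimal, which holds iff A is an arithmetic progression.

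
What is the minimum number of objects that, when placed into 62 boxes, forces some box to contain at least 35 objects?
n = (35 − 1)·62 + 1 = 2109

By the generalised pigeonhole principle, to guarantee some box contains ≥ r objects we need more than (r − 1) · k objects total. Threshold: n = (r − 1) · k + 1. With r = 35 and k = 62: n = 34 · 62 + 1 = 2108 + 1 = 2109. For n = 2108 = 34 · 62, we can put exactly 34 objects in every box, avoiding 35 in any single one — so 2109 is tight.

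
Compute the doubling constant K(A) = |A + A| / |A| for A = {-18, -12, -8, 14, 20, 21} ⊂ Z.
K = |A + A| / |A| = 20/6 = 10/3

Enumerate A + A = {a + b : a, b ∈ A}. With |A| = 6, there are |A|^2 = 36 ordered sum pairs; collecting distinct values, A + A = {-36, -30, -26, -24, -20, -16, -4, 2, 3, 6, 8, 9, 12, 13, 28, 34, 35, 40, 41, 42}, so |A + A| = 20. Thus K = 20/6 = 10/3. For comparison, the minimum possible |A + A| over all 6-element sets is 2·6 − 1 = 11 (so min K = 11/6), attained only by arithmetic progressions.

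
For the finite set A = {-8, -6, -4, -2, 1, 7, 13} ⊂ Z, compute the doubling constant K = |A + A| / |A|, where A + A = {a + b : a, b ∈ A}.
K = |A + A| / |A| = 22/7

Enumerate A + A = {a + b : a, b ∈ A}. With |A| = 7, there are |A|^2 = 49 ordered sum pairs; collecting distinct values, A + A = {-16, -14, -12, -10, -8, -7, -6, -5, -4, -3, -1, 1, 2, 3, 5, 7, 8, 9, 11, 14, 20, 26}, so |A + A| = 22. Thus K = 22/7. For comparison, the minimum possible |A + A| over all 7-element sets is 2·7 − 1 = 13 (so min K = 13/7), attained only by arithmetic progressions.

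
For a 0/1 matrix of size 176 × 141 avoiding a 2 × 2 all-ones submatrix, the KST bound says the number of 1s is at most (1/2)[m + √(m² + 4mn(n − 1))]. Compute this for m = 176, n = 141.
z(176, 141; 2, 2) ≤ (1/2)[176 + √(176² + 4·176·141·140)] = (1/2)[176 + √13927936] = 1954.0075

Kővári–Sós–Turán: let r_1, ..., r_176 be the row sums and z = Σ r_i the total number of 1s. Each pair of columns can share at most one row with both entries 1 (else a 2×2 all-ones block appears), so Σ_i C(r_i, 2) ≤ C(141, 2) = 9870. By convexity Σ_i C(r_i, 2) ≥ 176·C(z/176, 2) = z(z − 176)/(2·176), giving z² − 176z − 176·141·140 ≤ 0 and hence z ≤ (1/2)[176 + √(30976 + 4·3474240)] = (1/2)[176 + √13927936] ≈ (1/2)(176 + 3732.015) = 1954.0075.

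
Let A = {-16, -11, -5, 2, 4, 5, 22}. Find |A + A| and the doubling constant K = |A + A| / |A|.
K = |A + A| / |A| = 27/7

Enumerate A + A = {a + b : a, b ∈ A}. With |A| = 7, there are |A|^2 = 49 ordered sum pairs; collecting distinct values, A + A = {-32, -27, -22, -21, -16, -14, -12, -11, -10, -9, -7, -6, -3, -1, 0, 4, 6, 7, 8, 9, 10, 11, 17, 24, 26, 27, 44}, so |A + A| = 27. Thus K = 27/7. For comparison, the minimum possible |A + A| over all 7-element sets is 2·7 − 1 = 13 (so min K = 13/7), attained only by arithmetic progressions.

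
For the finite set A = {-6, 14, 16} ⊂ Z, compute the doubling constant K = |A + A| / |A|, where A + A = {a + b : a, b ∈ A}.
K = |A + A| / |A| = 6/3 = 2

Enumerate A + A = {a + b : a, b ∈ A}. With |A| = 3, there are |A|^2 = 9 ordered sum pairs; collecting distinct values, A + A = {-12, 8, 10, 28, 30, 32}, so |A + A| = 6. Thus K = 6/3 = 2. For comparison, the minimum possible |A + A| over all 3-element sets is 2·3 − 1 = 5 (so min K = 5/3), attained only by arithmetic progressions.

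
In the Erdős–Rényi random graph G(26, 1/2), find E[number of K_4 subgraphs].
E[# K_4] = C(26, 4) · (1/2)^C(4, 2) = 14950 / 2^6 = 7475/32 = 233.59375

For each 4-subset S of vertices (there are C(26, 4) = 14950 such S), let X_S = 1 if S induces a K_4 (all C(4, 2) = 6 edges present). Then P(X_S = 1) = (1/2)^6 = 1/64. By linearity of expectation, E[# K_4] = C(26, 4) · (1/2)^6 = 14950 / 64 = 7475/32 = 233.59375.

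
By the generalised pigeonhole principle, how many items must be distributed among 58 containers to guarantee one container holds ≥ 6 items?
n = (6 − 1)·58 + 1 = 291

By the generalised pigeonhole principle, to guarantee some box contains ≥ r objects we need more than (r − 1) · k objects total. Threshold: n = (r − 1) · k + 1. With r = 6 and k = 58: n = 5 · 58 + 1 = 290 + 1 = 291. For n = 290 = 5 · 58, we can put exactly 5 objects in every box, avoiding 6 in any single one — so 291 is tight.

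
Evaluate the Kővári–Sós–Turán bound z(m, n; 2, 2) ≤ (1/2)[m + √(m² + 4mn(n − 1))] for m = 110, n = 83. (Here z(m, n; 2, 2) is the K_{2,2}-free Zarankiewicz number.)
z(110, 83; 2, 2) ≤ (1/2)[110 + √(110² + 4·110·83·82)] = (1/2)[110 + √3006740] = 921.9977

Kővári–Sós–Turán: let r_1, ..., r_110 be the row sums and z = Σ r_i the total number of 1s. Each pair of columns can share at most one row with both entries 1 (else a 2×2 all-ones block appears), so Σ_i C(r_i, 2) ≤ C(83, 2) = 3403. By convexity Σ_i C(r_i, 2) ≥ 110·C(z/110, 2) = z(z − 110)/(2·110), giving z² − 110z − 110·83·82 ≤ 0 and hence z ≤ (1/2)[110 + √(12100 + 4·748660)] = (1/2)[110 + √3006740] ≈ (1/2)(110 + 1733.9954) = 921.9977.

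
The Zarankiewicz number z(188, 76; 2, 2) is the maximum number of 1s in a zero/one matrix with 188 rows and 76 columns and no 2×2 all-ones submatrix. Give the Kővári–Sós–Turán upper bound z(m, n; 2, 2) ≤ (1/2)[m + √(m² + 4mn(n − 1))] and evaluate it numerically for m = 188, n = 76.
z(188, 76; 2, 2) ≤ (1/2)[188 + √(188² + 4·188·76·75)] = (1/2)[188 + √4321744] = 1133.4402

Kővári–Sós–Turán: let r_1, ..., r_188 be the row sums and z = Σ r_i the total number of 1s. Each pair of columns can share at most one row with both entries 1 (else a 2×2 all-ones block appears), so Σ_i C(r_i, 2) ≤ C(76, 2) = 2850. By convexity Σ_i C(r_i, 2) ≥ 188·C(z/188, 2) = z(z − 188)/(2·188), giving z² − 188z − 188·76·75 ≤ 0 and hence z ≤ (1/2)[188 + √(35344 + 4·1071600)] = (1/2)[188 + √4321744] ≈ (1/2)(188 + 2078.8805) = 1133.4402.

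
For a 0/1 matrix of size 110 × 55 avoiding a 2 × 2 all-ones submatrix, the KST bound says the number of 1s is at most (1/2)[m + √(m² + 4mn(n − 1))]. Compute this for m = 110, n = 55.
z(110, 55; 2, 2) ≤ (1/2)[110 + √(110² + 4·110·55·54)] = (1/2)[110 + √1318900] = 629.2169

Kővári–Sós–Turán: let r_1, ..., r_110 be the row sums and z = Σ r_i the total number of 1s. Each pair of columns can share at most one row with both entries 1 (else a 2×2 all-ones block appears), so Σ_i C(r_i, 2) ≤ C(55, 2) = 1485. By convexity Σ_i C(r_i, 2) ≥ 110·C(z/110, 2) = z(z − 110)/(2·110), giving z² − 110z − 110·55·54 ≤ 0 and hence z ≤ (1/2)[110 + √(12100 + 4·326700)] = (1/2)[110 + √1318900] ≈ (1/2)(110 + 1148.4337) = 629.2169.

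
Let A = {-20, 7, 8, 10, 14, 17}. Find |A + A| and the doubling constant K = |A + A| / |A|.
K = |A + A| / |A| = 20/6 = 10/3

Enumerate A + A = {a + b : a, b ∈ A}. With |A| = 6, there are |A|^2 = 36 ordered sum pairs; collecting distinct values, A + A = {-40, -13, -12, -10, -6, -3, 14, 15, 16, 17, 18, 20, 21, 22, 24, 25, 27, 28, 31, 34}, so |A + A| = 20. Thus K = 20/6 = 10/3. For comparison, the minimum possible |A + A| over all 6-element sets is 2·6 − 1 = 11 (so min K = 11/6), attained only by arithmetic progressions.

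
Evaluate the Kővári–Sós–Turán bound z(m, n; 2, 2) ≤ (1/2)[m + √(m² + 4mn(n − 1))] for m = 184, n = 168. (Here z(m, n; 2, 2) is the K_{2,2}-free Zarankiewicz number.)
z(184, 168; 2, 2) ≤ (1/2)[184 + √(184² + 4·184·168·167)] = (1/2)[184 + √20683072] = 2365.9323

Kővári–Sós–Turán: let r_1, ..., r_184 be the row sums and z = Σ r_i the total number of 1s. Each pair of columns can share at most one row with both entries 1 (else a 2×2 all-ones block appears), so Σ_i C(r_i, 2) ≤ C(168, 2) = 14028. By convexity Σ_i C(r_i, 2) ≥ 184·C(z/184, 2) = z(z − 184)/(2·184), giving z² − 184z − 184·168·167 ≤ 0 and hence z ≤ (1/2)[184 + √(33856 + 4·5162304)] = (1/2)[184 + √20683072] ≈ (1/2)(184 + 4547.8646) = 2365.9323.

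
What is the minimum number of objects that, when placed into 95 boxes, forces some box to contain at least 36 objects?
n = (36 − 1)·95 + 1 = 3326

By the generalised pigeonhole principle, to guarantee some box contains ≥ r objects we need more than (r − 1) · k objects total. Threshold: n = (r − 1) · k + 1. With r = 36 and k = 95: n = 35 · 95 + 1 = 3325 + 1 = 3326. For n = 3325 = 35 · 95, we can put exactly 35 objects in every box, avoiding 36 in any single one — so 3326 is tight.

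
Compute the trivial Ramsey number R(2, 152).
R(2, 152) = 152

R(2, k) = k for all k ≥ 2: in a 2-colouring of K_k, either some edge is red (a red K_2) or all edges are blue (a blue K_k). And K_{151} coloured all-blue has no blue K_152, so R(2, 152) > 151. Hence R(2, 152) = 152.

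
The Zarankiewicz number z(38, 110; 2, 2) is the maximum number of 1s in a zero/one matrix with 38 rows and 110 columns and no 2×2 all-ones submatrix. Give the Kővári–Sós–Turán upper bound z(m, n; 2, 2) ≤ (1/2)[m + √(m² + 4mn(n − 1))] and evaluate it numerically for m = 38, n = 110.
z(38, 110; 2, 2) ≤ (1/2)[38 + √(38² + 4·38·110·109)] = (1/2)[38 + √1823924] = 694.2637

Kővári–Sós–Turán: let r_1, ..., r_38 be the row sums and z = Σ r_i the total number of 1s. Each pair of columns can share at most one row with both entries 1 (else a 2×2 all-ones block appears), so Σ_i C(r_i, 2) ≤ C(110, 2) = 5995. By convexity Σ_i C(r_i, 2) ≥ 38·C(z/38, 2) = z(z − 38)/(2·38), giving z² − 38z − 38·110·109 ≤ 0 and hence z ≤ (1/2)[38 + √(1444 + 4·455620)] = (1/2)[38 + √1823924] ≈ (1/2)(38 + 1350.5273) = 694.2637.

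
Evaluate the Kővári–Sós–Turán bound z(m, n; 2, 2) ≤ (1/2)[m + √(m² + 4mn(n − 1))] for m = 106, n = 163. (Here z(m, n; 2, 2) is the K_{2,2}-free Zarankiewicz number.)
z(106, 163; 2, 2) ≤ (1/2)[106 + √(106² + 4·106·163·162)] = (1/2)[106 + √11207380] = 1726.8713

Kővári–Sós–Turán: let r_1, ..., r_106 be the row sums and z = Σ r_i the total number of 1s. Each pair of columns can share at most one row with both entries 1 (else a 2×2 all-ones block appears), so Σ_i C(r_i, 2) ≤ C(163, 2) = 13203. By convexity Σ_i C(r_i, 2) ≥ 106·C(z/106, 2) = z(z − 106)/(2·106), giving z² − 106z − 106·163·162 ≤ 0 and hence z ≤ (1/2)[106 + √(11236 + 4·2799036)] = (1/2)[106 + √11207380] ≈ (1/2)(106 + 3347.7425) = 1726.8713.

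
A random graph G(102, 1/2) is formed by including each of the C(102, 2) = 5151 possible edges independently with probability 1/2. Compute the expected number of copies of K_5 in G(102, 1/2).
E[# K_5] = C(102, 5) · (1/2)^C(5, 2) = 83291670 / 2^10 = 41645835/512 ≈ 81339.521484

For each 5-subset S of vertices (there are C(102, 5) = 83291670 such S), let X_S = 1 if S induces a K_5 (all C(5, 2) = 10 edges present). Then P(X_S = 1) = (1/2)^10 = 1/1024. By linearity of expectation, E[# K_5] = C(102, 5) · (1/2)^10 = 83291670 / 1024 = 41645835/512 ≈ 81339.521484.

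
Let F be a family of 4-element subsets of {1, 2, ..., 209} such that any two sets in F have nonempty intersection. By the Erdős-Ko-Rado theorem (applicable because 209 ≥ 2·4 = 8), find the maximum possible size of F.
max |F| = C(208, 3) = 1478256

The Erdős-Ko-Rado theorem states: for n ≥ 2k, an intersecting family of k-subsets of an n-element set has size at most C(n − 1, k − 1), with equality for 'star' families {A ⊆ [n] : |A| = k, i ∈ A} (fix an element i). For n = 209, k = 4: C(208, 3) = 1478256.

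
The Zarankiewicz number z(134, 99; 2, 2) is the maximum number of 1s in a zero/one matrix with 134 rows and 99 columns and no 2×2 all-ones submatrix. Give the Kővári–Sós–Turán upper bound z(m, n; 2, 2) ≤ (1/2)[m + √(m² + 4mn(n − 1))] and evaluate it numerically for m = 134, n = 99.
z(134, 99; 2, 2) ≤ (1/2)[134 + √(134² + 4·134·99·98)] = (1/2)[134 + √5218228] = 1209.1721

Kővári–Sós–Turán: let r_1, ..., r_134 be the row sums and z = Σ r_i the total number of 1s. Each pair of columns can share at most one row with both entries 1 (else a 2×2 all-ones block appears), so Σ_i C(r_i, 2) ≤ C(99, 2) = 4851. By convexity Σ_i C(r_i, 2) ≥ 134·C(z/134, 2) = z(z − 134)/(2·134), giving z² − 134z − 134·99·98 ≤ 0 and hence z ≤ (1/2)[134 + √(17956 + 4·1300068)] = (1/2)[134 + √5218228] ≈ (1/2)(134 + 2284.3441) = 1209.1721.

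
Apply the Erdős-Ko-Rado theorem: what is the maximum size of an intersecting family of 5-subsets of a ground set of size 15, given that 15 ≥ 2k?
max |F| = C(14, 4) = 1001

Erdős-Ko-Rado (1961): when n ≥ 2k, max |F| = C(n−1, k−1). The bound is attained by the star {A : i ∈ A} for any fixed i ∈ [n]. Here C(15−1, 5−1) = C(14, 4) = 1001.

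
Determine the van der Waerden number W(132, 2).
W(132, 2) = 132 + 1 = 133

A 2-term AP is any pair of integers, so a monochromatic 2-AP exists iff some colour is used at least twice. With 132 colours, the colouring i ↦ i on {1, ..., 132} uses each colour once, avoiding any monochromatic pair, so W(132, 2) > 132. For {1, ..., 133}, pigeonhole forces two integers of the same colour, which form a monochromatic 2-AP. Hence W(132, 2) = 133.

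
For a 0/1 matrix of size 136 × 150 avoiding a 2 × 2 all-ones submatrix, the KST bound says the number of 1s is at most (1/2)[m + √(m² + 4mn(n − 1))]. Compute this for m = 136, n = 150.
z(136, 150; 2, 2) ≤ (1/2)[136 + √(136² + 4·136·150·149)] = (1/2)[136 + √12176896] = 1812.7705

Kővári–Sós–Turán: let r_1, ..., r_136 be the row sums and z = Σ r_i the total number of 1s. Each pair of columns can share at most one row with both entries 1 (else a 2×2 all-ones block appears), so Σ_i C(r_i, 2) ≤ C(150, 2) = 11175. By convexity Σ_i C(r_i, 2) ≥ 136·C(z/136, 2) = z(z − 136)/(2·136), giving z² − 136z − 136·150·149 ≤ 0 and hence z ≤ (1/2)[136 + √(18496 + 4·3039600)] = (1/2)[136 + √12176896] ≈ (1/2)(136 + 3489.5409) = 1812.7705.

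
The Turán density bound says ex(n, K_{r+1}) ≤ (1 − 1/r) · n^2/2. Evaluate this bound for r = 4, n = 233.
Turán density bound = (3/4) · 233^2/2 = 162867/8 ≈ 20358.375

Turán's theorem: ex(n, K_{r+1}) is achieved by the complete r-partite Turán graph T(n, r) with parts as balanced as possible, and is at most (1 − 1/r) · n^2/2. For r = 4, n = 233: the density bound is (3/4) · 54289/2 = 162867/8 ≈ 20358.375. The integer-valued extremum is e(T(233, 4)) = 20358, which is strictly less than the density bound 162867/8 since 4 ∤ 233 (the parts of T(233, 4) cannot all be equal).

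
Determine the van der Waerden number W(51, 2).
W(51, 2) = 51 + 1 = 52

A 2-term AP is any pair of integers, so a monochromatic 2-AP exists iff some colour is used at least twice. With 51 colours, the colouring i ↦ i on {1, ..., 51} uses each colour once, avoiding any monochromatic pair, so W(51, 2) > 51. For {1, ..., 52}, pigeonhole forces two integers of the same colour, which form a monochromatic 2-AP. Hence W(51, 2) = 52.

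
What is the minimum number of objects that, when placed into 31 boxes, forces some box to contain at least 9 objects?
n = (9 − 1)·31 + 1 = 249

By the generalised pigeonhole principle, to guarantee some box contains ≥ r objects we need more than (r − 1) · k objects total. Threshold: n = (r − 1) · k + 1. With r = 9 and k = 31: n = 8 · 31 + 1 = 248 + 1 = 249. For n = 248 = 8 · 31, we can put exactly 8 objects in every box, avoiding 9 in any single one — so 249 is tight.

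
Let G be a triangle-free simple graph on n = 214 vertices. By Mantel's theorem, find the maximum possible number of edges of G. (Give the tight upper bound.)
ex(214, K_3) = ⌊214^2/4⌋ = 11449

Mantel (1907): a triangle-free graph on n vertices has at most ⌊n^2/4⌋ edges, with equality for the complete bipartite graph K_{⌊n/2⌋, ⌈n/2⌉}. For n = 214: ⌊214^2/4⌋ = ⌊45796/4⌋ = 11449. The extremal graph is K_{107, 107}, which has 107·107 = 11449 edges.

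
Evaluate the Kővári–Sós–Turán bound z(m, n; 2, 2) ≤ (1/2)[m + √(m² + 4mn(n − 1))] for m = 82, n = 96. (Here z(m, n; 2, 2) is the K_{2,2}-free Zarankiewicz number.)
z(82, 96; 2, 2) ≤ (1/2)[82 + √(82² + 4·82·96·95)] = (1/2)[82 + √2998084] = 906.7488

Kővári–Sós–Turán: let r_1, ..., r_82 be the row sums and z = Σ r_i the total number of 1s. Each pair of columns can share at most one row with both entries 1 (else a 2×2 all-ones block appears), so Σ_i C(r_i, 2) ≤ C(96, 2) = 4560. By convexity Σ_i C(r_i, 2) ≥ 82·C(z/82, 2) = z(z − 82)/(2·82), giving z² − 82z − 82·96·95 ≤ 0 and hence z ≤ (1/2)[82 + √(6724 + 4·747840)] = (1/2)[82 + √2998084] ≈ (1/2)(82 + 1731.4976) = 906.7488.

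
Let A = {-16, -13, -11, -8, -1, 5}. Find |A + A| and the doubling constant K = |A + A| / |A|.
K = |A + A| / |A| = 20/6 = 10/3

Enumerate A + A = {a + b : a, b ∈ A}. With |A| = 6, there are |A|^2 = 36 ordered sum pairs; collecting distinct values, A + A = {-32, -29, -27, -26, -24, -22, -21, -19, -17, -16, -14, -12, -11, -9, -8, -6, -3, -2, 4, 10}, so |A + A| = 20. Thus K = 20/6 = 10/3. For comparison, the minimum possible |A + A| over all 6-element sets is 2·6 − 1 = 11 (so min K = 11/6), attained only by arithmetic progressions.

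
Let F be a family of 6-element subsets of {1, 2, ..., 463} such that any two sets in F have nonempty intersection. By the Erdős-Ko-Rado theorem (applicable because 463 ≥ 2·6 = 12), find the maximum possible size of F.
max |F| = C(462, 5) = 171631757682

The Erdős-Ko-Rado theorem states: for n ≥ 2k, an intersecting family of k-subsets of an n-element set has size at most C(n − 1, k − 1), with equality for 'star' families {A ⊆ [n] : |A| = k, i ∈ A} (fix an element i). For n = 463, k = 6: C(462, 5) = 171631757682.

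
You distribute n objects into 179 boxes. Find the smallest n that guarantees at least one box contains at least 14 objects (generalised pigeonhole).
n = (14 − 1)·179 + 1 = 2328

By the generalised pigeonhole principle, to guarantee some box contains ≥ r objects we need more than (r − 1) · k objects total. Threshold: n = (r − 1) · k + 1. With r = 14 and k = 179: n = 13 · 179 + 1 = 2327 + 1 = 2328. For n = 2327 = 13 · 179, we can put exactly 13 objects in every box, avoiding 14 in any single one — so 2328 is tight.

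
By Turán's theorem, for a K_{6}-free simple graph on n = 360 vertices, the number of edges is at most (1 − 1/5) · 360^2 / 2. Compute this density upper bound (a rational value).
Turán density bound = (4/5) · 360^2/2 = 51840

Turán's theorem: ex(n, K_{r+1}) is achieved by the complete r-partite Turán graph T(n, r) with parts as balanced as possible, and is at most (1 − 1/r) · n^2/2. For r = 5, n = 360: the density bound is (4/5) · 129600/2 = 51840. Since 5 ∣ 360, the Turán graph T(360, 5) has parts of equal size 72, and its edge count e(T(360, 5)) = 51840 attains the density bound exactly.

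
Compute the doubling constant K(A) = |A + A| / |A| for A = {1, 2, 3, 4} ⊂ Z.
K = |A + A| / |A| = 7/4

Enumerate A + A = {a + b : a, b ∈ A}. With |A| = 4, there are |A|^2 = 16 ordered sum pairs; collecting distinct values, A + A = {2, 3, 4, 5, 6, 7, 8}, so |A + A| = 7. Thus K = 7/4. Here |A + A| = 2|A| − 1 = 7, the minimum possible — so K = 7/4 is minimal, which holds iff A is an arithmetic progression.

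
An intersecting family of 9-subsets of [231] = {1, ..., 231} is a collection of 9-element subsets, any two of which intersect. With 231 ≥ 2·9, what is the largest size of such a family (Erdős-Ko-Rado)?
max |F| = C(230, 8) = 171730461788700

Erdős-Ko-Rado (1961): when n ≥ 2k, max |F| = C(n−1, k−1). The bound is attained by the star {A : i ∈ A} for any fixed i ∈ [n]. Here C(231−1, 9−1) = C(230, 8) = 171730461788700.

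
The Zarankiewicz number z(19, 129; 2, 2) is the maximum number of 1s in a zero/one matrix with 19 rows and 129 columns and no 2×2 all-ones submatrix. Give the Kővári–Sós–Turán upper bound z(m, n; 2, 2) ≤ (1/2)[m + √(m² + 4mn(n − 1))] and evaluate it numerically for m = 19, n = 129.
z(19, 129; 2, 2) ≤ (1/2)[19 + √(19² + 4·19·129·128)] = (1/2)[19 + √1255273] = 569.6948

Kővári–Sós–Turán: let r_1, ..., r_19 be the row sums and z = Σ r_i the total number of 1s. Each pair of columns can share at most one row with both entries 1 (else a 2×2 all-ones block appears), so Σ_i C(r_i, 2) ≤ C(129, 2) = 8256. By convexity Σ_i C(r_i, 2) ≥ 19·C(z/19, 2) = z(z − 19)/(2·19), giving z² − 19z − 19·129·128 ≤ 0 and hence z ≤ (1/2)[19 + √(361 + 4·313728)] = (1/2)[19 + √1255273] ≈ (1/2)(19 + 1120.3897) = 569.6948.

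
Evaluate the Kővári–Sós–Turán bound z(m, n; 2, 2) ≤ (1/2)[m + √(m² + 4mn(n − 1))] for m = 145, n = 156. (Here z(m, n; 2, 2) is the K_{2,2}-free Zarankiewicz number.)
z(145, 156; 2, 2) ≤ (1/2)[145 + √(145² + 4·145·156·155)] = (1/2)[145 + √14045425] = 1946.3613

Kővári–Sós–Turán: let r_1, ..., r_145 be the row sums and z = Σ r_i the total number of 1s. Each pair of columns can share at most one row with both entries 1 (else a 2×2 all-ones block appears), so Σ_i C(r_i, 2) ≤ C(156, 2) = 12090. By convexity Σ_i C(r_i, 2) ≥ 145·C(z/145, 2) = z(z − 145)/(2·145), giving z² − 145z − 145·156·155 ≤ 0 and hence z ≤ (1/2)[145 + √(21025 + 4·3506100)] = (1/2)[145 + √14045425] ≈ (1/2)(145 + 3747.7226) = 1946.3613.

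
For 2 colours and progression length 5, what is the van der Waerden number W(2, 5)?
W(2, 5) = 178

W(2, 5) = 178. The lower bound W(2, 5) > 177 comes from an explicit good 2-colouring of [1, 177]; the upper bound W(2, 5) ≤ 178 was verified by exhaustive search over 2-colourings of [1, 178].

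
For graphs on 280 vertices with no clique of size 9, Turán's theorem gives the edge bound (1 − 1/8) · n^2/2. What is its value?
Turán density bound = (7/8) · 280^2/2 = 34300

Turán's theorem: ex(n, K_{r+1}) is achieved by the complete r-partite Turán graph T(n, r) with parts as balanced as possible, and is at most (1 − 1/r) · n^2/2. For r = 8, n = 280: the density bound is (7/8) · 78400/2 = 34300. Since 8 ∣ 280, the Turán graph T(280, 8) has parts of equal size 35, and its edge count e(T(280, 8)) = 34300 attains the density bound exactly.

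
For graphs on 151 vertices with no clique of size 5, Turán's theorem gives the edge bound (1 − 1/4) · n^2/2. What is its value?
Turán density bound = (3/4) · 151^2/2 = 68403/8 ≈ 8550.375

Turán's theorem: ex(n, K_{r+1}) is achieved by the complete r-partite Turán graph T(n, r) with parts as balanced as possible, and is at most (1 − 1/r) · n^2/2. For r = 4, n = 151: the density bound is (3/4) · 22801/2 = 68403/8 ≈ 8550.375. The integer-valued extremum is e(T(151, 4)) = 8550, which is strictly less than the density bound 68403/8 since 4 ∤ 151 (the parts of T(151, 4) cannot all be equal).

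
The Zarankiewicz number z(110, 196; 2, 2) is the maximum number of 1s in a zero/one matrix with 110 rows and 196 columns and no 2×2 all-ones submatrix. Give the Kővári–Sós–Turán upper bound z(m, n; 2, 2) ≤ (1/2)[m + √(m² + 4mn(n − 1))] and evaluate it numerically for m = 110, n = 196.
z(110, 196; 2, 2) ≤ (1/2)[110 + √(110² + 4·110·196·195)] = (1/2)[110 + √16828900] = 2106.1521

Kővári–Sós–Turán: let r_1, ..., r_110 be the row sums and z = Σ r_i the total number of 1s. Each pair of columns can share at most one row with both entries 1 (else a 2×2 all-ones block appears), so Σ_i C(r_i, 2) ≤ C(196, 2) = 19110. By convexity Σ_i C(r_i, 2) ≥ 110·C(z/110, 2) = z(z − 110)/(2·110), giving z² − 110z − 110·196·195 ≤ 0 and hence z ≤ (1/2)[110 + √(12100 + 4·4204200)] = (1/2)[110 + √16828900] ≈ (1/2)(110 + 4102.3042) = 2106.1521.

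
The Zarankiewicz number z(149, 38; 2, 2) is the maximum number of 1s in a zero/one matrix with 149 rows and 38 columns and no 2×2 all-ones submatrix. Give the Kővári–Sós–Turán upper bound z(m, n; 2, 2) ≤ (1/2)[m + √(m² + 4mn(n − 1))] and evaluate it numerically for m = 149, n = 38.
z(149, 38; 2, 2) ≤ (1/2)[149 + √(149² + 4·149·38·37)] = (1/2)[149 + √860177] = 538.2286

Kővári–Sós–Turán: let r_1, ..., r_149 be the row sums and z = Σ r_i the total number of 1s. Each pair of columns can share at most one row with both entries 1 (else a 2×2 all-ones block appears), so Σ_i C(r_i, 2) ≤ C(38, 2) = 703. By convexity Σ_i C(r_i, 2) ≥ 149·C(z/149, 2) = z(z − 149)/(2·149), giving z² − 149z − 149·38·37 ≤ 0 and hence z ≤ (1/2)[149 + √(22201 + 4·209494)] = (1/2)[149 + √860177] ≈ (1/2)(149 + 927.4573) = 538.2286.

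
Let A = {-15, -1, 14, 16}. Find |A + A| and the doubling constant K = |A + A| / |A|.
K = |A + A| / |A| = 10/4 = 5/2

Enumerate A + A = {a + b : a, b ∈ A}. With |A| = 4, there are |A|^2 = 16 ordered sum pairs; collecting distinct values, A + A = {-30, -16, -2, -1, 1, 13, 15, 28, 30, 32}, so |A + A| = 10. Thus K = 10/4 = 5/2. For comparison, the minimum possible |A + A| over all 4-element sets is 2·4 − 1 = 7 (so min K = 7/4), attained only by arithmetic progressions.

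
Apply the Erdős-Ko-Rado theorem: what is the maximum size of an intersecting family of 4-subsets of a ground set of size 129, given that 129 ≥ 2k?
max |F| = C(128, 3) = 341376

Erdős-Ko-Rado (1961): when n ≥ 2k, max |F| = C(n−1, k−1). The bound is attained by the star {A : i ∈ A} for any fixed i ∈ [n]. Here C(129−1, 4−1) = C(128, 3) = 341376.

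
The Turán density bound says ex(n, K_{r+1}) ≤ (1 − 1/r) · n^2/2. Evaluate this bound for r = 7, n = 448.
Turán density bound = (6/7) · 448^2/2 = 86016

Turán's theorem: ex(n, K_{r+1}) is achieved by the complete r-partite Turán graph T(n, r) with parts as balanced as possible, and is at most (1 − 1/r) · n^2/2. For r = 7, n = 448: the density bound is (6/7) · 200704/2 = 86016. Since 7 ∣ 448, the Turán graph T(448, 7) has parts of equal size 64, and its edge count e(T(448, 7)) = 86016 attains the density bound exactly.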